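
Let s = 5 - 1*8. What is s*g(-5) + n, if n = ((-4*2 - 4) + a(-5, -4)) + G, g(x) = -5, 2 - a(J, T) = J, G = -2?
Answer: 8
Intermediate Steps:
a(J, T) = 2 - J
s = -3 (s = 5 - 8 = -3)
n = -7 (n = ((-4*2 - 4) + (2 - 1*(-5))) - 2 = ((-8 - 4) + (2 + 5)) - 2 = (-12 + 7) - 2 = -5 - 2 = -7)
s*g(-5) + n = -3*(-5) - 7 = 15 - 7 = 8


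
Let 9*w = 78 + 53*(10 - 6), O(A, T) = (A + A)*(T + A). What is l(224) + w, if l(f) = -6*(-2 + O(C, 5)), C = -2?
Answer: 1046/9 ≈ 116.22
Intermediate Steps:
O(A, T) = 2*A*(A + T) (O(A, T) = (2*A)*(A + T) = 2*A*(A + T))
l(f) = 84 (l(f) = -6*(-2 + 2*(-2)*(-2 + 5)) = -6*(-2 + 2*(-2)*3) = -6*(-2 - 12) = -6*(-14) = 84)
w = 290/9 (w = (78 + 53*(10 - 6))/9 = (78 + 53*4)/9 = (78 + 212)/9 = (⅑)*290 = 290/9 ≈ 32.222)
l(224) + w = 84 + 290/9 = 1046/9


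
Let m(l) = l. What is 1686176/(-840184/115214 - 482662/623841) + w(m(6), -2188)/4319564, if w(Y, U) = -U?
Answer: -1422571702529973826385/6805081579396751 ≈ -2.0905e+5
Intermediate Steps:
1686176/(-840184/115214 - 482662/623841) + w(m(6), -2188)/4319564 = 1686176/(-840184/115214 - 482662/623841) - 1*(-2188)/4319564 = 1686176/(-840184*1/115214 - 482662*1/623841) + 2188*(1/4319564) = 1686176/(-420092/57607 - 482662/623841) + 547/1079891 = 1686176/(-289875323206/35937608487) + 547/1079891 = 1686176*(-35937608487/289875323206) + 547/1079891 = -1317328976699472/6301637461 + 547/1079891 = -1422571702529973826385/6805081579396751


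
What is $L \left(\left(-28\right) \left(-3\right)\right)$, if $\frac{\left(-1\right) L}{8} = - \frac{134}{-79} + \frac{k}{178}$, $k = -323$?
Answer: $\frac{559440}{7031} \approx 79.568$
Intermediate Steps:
$L = \frac{6660}{7031}$ ($L = - 8 \left(- \frac{134}{-79} - \frac{323}{178}\right) = - 8 \left(\left(-134\right) \left(- \frac{1}{79}\right) - \frac{323}{178}\right) = - 8 \left(\frac{134}{79} - \frac{323}{178}\right) = \left(-8\right) \left(- \frac{1665}{14062}\right) = \frac{6660}{7031} \approx 0.94723$)
$L \left(\left(-28\right) \left(-3\right)\right) = \frac{6660 \left(\left(-28\right) \left(-3\right)\right)}{7031} = \frac{6660}{7031} \cdot 84 = \frac{559440}{7031}$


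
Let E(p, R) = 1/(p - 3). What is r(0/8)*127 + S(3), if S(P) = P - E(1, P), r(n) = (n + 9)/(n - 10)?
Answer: -554/5 ≈ -110.80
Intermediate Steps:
r(n) = (9 + n)/(-10 + n)
E(p, R) = 1/(-3 + p)
S(P) = ½ + P (S(P) = P - 1/(-3 + 1) = P - 1/(-2) = P - 1*(-½) = P + ½ = ½ + P)
r(0/8)*127 + S(3) = ((9 + 0/8)/(-10 + 0/8))*127 + (½ + 3) = ((9 + 0*(⅛))/(-10 + 0*(⅛)))*127 + 7/2 = ((9 + 0)/(-10 + 0))*127 + 7/2 = (9/(-10))*127 + 7/2 = -⅒*9*127 + 7/2 = -9/10*127 + 7/2 = -1143/10 + 7/2 = -554/5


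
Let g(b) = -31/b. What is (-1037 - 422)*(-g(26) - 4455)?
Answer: 168950741/26 ≈ 6.4981e+6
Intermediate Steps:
(-1037 - 422)*(-g(26) - 4455) = (-1037 - 422)*(-(-31)/26 - 4455) = -1459*(-(-31)/26 - 4455) = -1459*(-1*(-31/26) - 4455) = -1459*(31/26 - 4455) = -1459*(-115799/26) = 168950741/26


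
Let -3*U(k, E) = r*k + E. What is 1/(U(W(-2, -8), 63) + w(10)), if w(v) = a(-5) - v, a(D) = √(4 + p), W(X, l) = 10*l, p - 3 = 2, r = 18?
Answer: 1/452 ≈ 0.0022124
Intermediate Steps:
p = 5 (p = 3 + 2 = 5)
a(D) = 3 (a(D) = √(4 + 5) = √9 = 3)
U(k, E) = -6*k - E/3 (U(k, E) = -(18*k + E)/3 = -(E + 18*k)/3 = -6*k - E/3)
w(v) = 3 - v
1/(U(W(-2, -8), 63) + w(10)) = 1/((-60*(-8) - ⅓*63) + (3 - 1*10)) = 1/((-6*(-80) - 21) + (3 - 10)) = 1/((480 - 21) - 7) = 1/(459 - 7) = 1/452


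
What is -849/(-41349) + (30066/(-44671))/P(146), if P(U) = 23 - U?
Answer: 59677349/2294883283 ≈ 0.026005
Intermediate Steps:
-849/(-41349) + (30066/(-44671))/P(146) = -849/(-41349) + (30066/(-44671))/(23 - 1*146) = -849*(-1/41349) + (30066*(-1/44671))/(23 - 146) = 283/13783 - 30066/44671/(-123) = 283/13783 - 30066/44671*(-1/123) = 283/13783 + 10022/1831511 = 59677349/2294883283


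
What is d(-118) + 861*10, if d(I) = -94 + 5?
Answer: 8521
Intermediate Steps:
d(I) = -89
d(-118) + 861*10 = -89 + 861*10 = -89 + 8610 = 8521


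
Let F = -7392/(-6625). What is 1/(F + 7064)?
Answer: 6625/46806392 ≈ 0.00014154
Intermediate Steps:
F = 7392/6625 (F = -7392*(-1/6625) = 7392/6625 ≈ 1.1158)
1/(F + 7064) = 1/(7392/6625 + 7064) = 1/(46806392/6625) = 6625/46806392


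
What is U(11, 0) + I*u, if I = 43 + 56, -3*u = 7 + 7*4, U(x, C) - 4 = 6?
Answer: -1145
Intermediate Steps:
U(x, C) = 10 (U(x, C) = 4 + 6 = 10)
u = -35/3 (u = -(7 + 7*4)/3 = -(7 + 28)/3 = -⅓*35 = -35/3 ≈ -11.667)
I = 99
U(11, 0) + I*u = 10 + 99*(-35/3) = 10 - 1155 = -1145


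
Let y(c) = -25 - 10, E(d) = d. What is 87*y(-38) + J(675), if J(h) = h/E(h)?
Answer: -3044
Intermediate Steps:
y(c) = -35
J(h) = 1 (J(h) = h/h = 1)
87*y(-38) + J(675) = 87*(-35) + 1 = -3045 + 1 = -3044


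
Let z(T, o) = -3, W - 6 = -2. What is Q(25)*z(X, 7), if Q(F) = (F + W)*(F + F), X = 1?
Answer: -4350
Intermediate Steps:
W = 4 (W = 6 - 2 = 4)
Q(F) = 2*F*(4 + F) (Q(F) = (F + 4)*(F + F) = (4 + F)*(2*F) = 2*F*(4 + F))
Q(25)*z(X, 7) = (2*25*(4 + 25))*(-3) = (2*25*29)*(-3) = 1450*(-3) = -4350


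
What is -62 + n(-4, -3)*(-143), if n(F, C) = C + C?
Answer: 796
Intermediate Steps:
n(F, C) = 2*C
-62 + n(-4, -3)*(-143) = -62 + (2*(-3))*(-143) = -62 - 6*(-143) = -62 + 858 = 796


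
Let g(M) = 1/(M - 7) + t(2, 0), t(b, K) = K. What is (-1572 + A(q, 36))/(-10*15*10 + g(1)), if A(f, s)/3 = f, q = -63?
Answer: 10566/9001 ≈ 1.1739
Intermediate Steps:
A(f, s) = 3*f
g(M) = 1/(-7 + M) (g(M) = 1/(M - 7) + 0 = 1/(-7 + M) + 0 = 1/(-7 + M))
(-1572 + A(q, 36))/(-10*15*10 + g(1)) = (-1572 + 3*(-63))/(-10*15*10 + 1/(-7 + 1)) = (-1572 - 189)/(-150*10 + 1/(-6)) = -1761/(-1500 - 1/6) = -1761/(-9001/6) = -1761*(-6/9001) = 10566/9001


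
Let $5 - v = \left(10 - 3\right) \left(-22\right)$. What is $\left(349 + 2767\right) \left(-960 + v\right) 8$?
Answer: $-19967328$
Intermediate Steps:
$v = 159$ ($v = 5 - \left(10 - 3\right) \left(-22\right) = 5 - 7 \left(-22\right) = 5 - -154 = 5 + 154 = 159$)
$\left(349 + 2767\right) \left(-960 + v\right) 8 = \left(349 + 2767\right) \left(-960 + 159\right) 8 = 3116 \left(-801\right) 8 = \left(-2495916\right) 8 = -19967328$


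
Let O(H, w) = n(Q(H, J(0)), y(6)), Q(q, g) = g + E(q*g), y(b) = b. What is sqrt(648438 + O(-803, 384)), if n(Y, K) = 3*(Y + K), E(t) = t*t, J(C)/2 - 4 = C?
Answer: 4*sqrt(7778238) ≈ 11156.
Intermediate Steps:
J(C) = 8 + 2*C
E(t) = t**2
Q(q, g) = g + g**2*q**2 (Q(q, g) = g + (q*g)**2 = g + (g*q)**2 = g + g**2*q**2)
n(Y, K) = 3*K + 3*Y (n(Y, K) = 3*(K + Y) = 3*K + 3*Y)
O(H, w) = 42 + 192*H**2 (O(H, w) = 3*6 + 3*((8 + 2*0)*(1 + (8 + 2*0)*H**2)) = 18 + 3*((8 + 0)*(1 + (8 + 0)*H**2)) = 18 + 3*(8*(1 + 8*H**2)) = 18 + 3*(8 + 64*H**2) = 18 + (24 + 192*H**2) = 42 + 192*H**2)
sqrt(648438 + O(-803, 384)) = sqrt(648438 + (42 + 192*(-803)**2)) = sqrt(648438 + (42 + 192*644809)) = sqrt(648438 + (42 + 123803328)) = sqrt(648438 + 123803370) = sqrt(124451808) = 4*sqrt(7778238)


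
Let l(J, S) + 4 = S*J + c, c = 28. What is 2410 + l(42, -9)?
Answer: 2056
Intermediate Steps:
l(J, S) = 24 + J*S (l(J, S) = -4 + (S*J + 28) = -4 + (J*S + 28) = -4 + (28 + J*S) = 24 + J*S)
2410 + l(42, -9) = 2410 + (24 + 42*(-9)) = 2410 + (24 - 378) = 2410 - 354 = 2056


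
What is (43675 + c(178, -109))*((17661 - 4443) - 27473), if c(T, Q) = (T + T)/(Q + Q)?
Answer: -67859459235/109 ≈ -6.2256e+8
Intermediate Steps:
c(T, Q) = T/Q (c(T, Q) = (2*T)/((2*Q)) = (2*T)*(1/(2*Q)) = T/Q)
(43675 + c(178, -109))*((17661 - 4443) - 27473) = (43675 + 178/(-109))*((17661 - 4443) - 27473) = (43675 + 178*(-1/109))*(13218 - 27473) = (43675 - 178/109)*(-14255) = (4760397/109)*(-14255) = -67859459235/109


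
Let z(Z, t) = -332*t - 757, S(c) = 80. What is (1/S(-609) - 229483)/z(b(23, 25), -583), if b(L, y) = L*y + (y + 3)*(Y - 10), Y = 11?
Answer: -18358639/15423920 ≈ -1.1903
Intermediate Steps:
b(L, y) = 3 + y + L*y (b(L, y) = L*y + (y + 3)*(11 - 10) = L*y + (3 + y)*1 = L*y + (3 + y) = 3 + y + L*y)
z(Z, t) = -757 - 332*t
(1/S(-609) - 229483)/z(b(23, 25), -583) = (1/80 - 229483)/(-757 - 332*(-583)) = (1/80 - 229483)/(-757 + 193556) = -18358639/80/192799 = -18358639/80*1/192799 = -18358639/15423920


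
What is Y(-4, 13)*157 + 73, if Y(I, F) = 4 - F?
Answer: -1340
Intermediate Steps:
Y(-4, 13)*157 + 73 = (4 - 1*13)*157 + 73 = (4 - 13)*157 + 73 = -9*157 + 73 = -1413 + 73 = -1340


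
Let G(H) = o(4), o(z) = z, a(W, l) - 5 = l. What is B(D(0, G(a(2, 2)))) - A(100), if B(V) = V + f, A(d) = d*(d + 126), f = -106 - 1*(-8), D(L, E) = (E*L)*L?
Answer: -22698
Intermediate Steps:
a(W, l) = 5 + l
G(H) = 4
D(L, E) = E*L**2
f = -98 (f = -106 + 8 = -98)
A(d) = d*(126 + d)
B(V) = -98 + V (B(V) = V - 98 = -98 + V)
B(D(0, G(a(2, 2)))) - A(100) = (-98 + 4*0**2) - 100*(126 + 100) = (-98 + 4*0) - 100*226 = (-98 + 0) - 1*22600 = -98 - 22600 = -22698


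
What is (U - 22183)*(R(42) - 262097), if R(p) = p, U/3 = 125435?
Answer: -92799440710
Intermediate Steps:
U = 376305 (U = 3*125435 = 376305)
(U - 22183)*(R(42) - 262097) = (376305 - 22183)*(42 - 262097) = 354122*(-262055) = -92799440710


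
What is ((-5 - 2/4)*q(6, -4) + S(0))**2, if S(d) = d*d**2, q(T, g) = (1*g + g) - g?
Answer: 484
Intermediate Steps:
q(T, g) = g (q(T, g) = (g + g) - g = 2*g - g = g)
S(d) = d**3
((-5 - 2/4)*q(6, -4) + S(0))**2 = ((-5 - 2/4)*(-4) + 0**3)**2 = ((-5 - 2*1/4)*(-4) + 0)**2 = ((-5 - 1/2)*(-4) + 0)**2 = (-11/2*(-4) + 0)**2 = (22 + 0)**2 = 22**2 = 484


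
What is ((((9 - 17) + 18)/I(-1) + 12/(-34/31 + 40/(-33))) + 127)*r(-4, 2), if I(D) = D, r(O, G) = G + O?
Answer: -264078/1181 ≈ -223.61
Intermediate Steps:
((((9 - 17) + 18)/I(-1) + 12/(-34/31 + 40/(-33))) + 127)*r(-4, 2) = ((((9 - 17) + 18)/(-1) + 12/(-34/31 + 40/(-33))) + 127)*(2 - 4) = (((-8 + 18)*(-1) + 12/(-34*1/31 + 40*(-1/33))) + 127)*(-2) = ((10*(-1) + 12/(-34/31 - 40/33)) + 127)*(-2) = ((-10 + 12/(-2362/1023)) + 127)*(-2) = ((-10 + 12*(-1023/2362)) + 127)*(-2) = ((-10 - 6138/1181) + 127)*(-2) = (-17948/1181 + 127)*(-2) = (132039/1181)*(-2) = -264078/1181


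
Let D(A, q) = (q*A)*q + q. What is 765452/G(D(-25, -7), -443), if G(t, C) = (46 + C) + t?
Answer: -765452/1629 ≈ -469.89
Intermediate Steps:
D(A, q) = q + A*q² (D(A, q) = (A*q)*q + q = A*q² + q = q + A*q²)
G(t, C) = 46 + C + t
765452/G(D(-25, -7), -443) = 765452/(46 - 443 - 7*(1 - 25*(-7))) = 765452/(46 - 443 - 7*(1 + 175)) = 765452/(46 - 443 - 7*176) = 765452/(46 - 443 - 1232) = 765452/(-1629) = 765452*(-1/1629) = -765452/1629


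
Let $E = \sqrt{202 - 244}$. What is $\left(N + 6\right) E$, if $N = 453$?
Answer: $459 i \sqrt{42} \approx 2974.7 i$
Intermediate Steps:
$E = i \sqrt{42}$ ($E = \sqrt{-42} = i \sqrt{42} \approx 6.4807 i$)
$\left(N + 6\right) E = \left(453 + 6\right) i \sqrt{42} = 459 i \sqrt{42}$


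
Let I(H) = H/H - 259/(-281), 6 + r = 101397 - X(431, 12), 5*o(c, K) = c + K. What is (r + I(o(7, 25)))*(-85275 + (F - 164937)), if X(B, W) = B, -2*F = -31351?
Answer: -6653870865950/281 ≈ -2.3679e+10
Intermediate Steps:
F = 31351/2 (F = -1/2*(-31351) = 31351/2 ≈ 15676.)
o(c, K) = K/5 + c/5 (o(c, K) = (c + K)/5 = (K + c)/5 = K/5 + c/5)
r = 100960 (r = -6 + (101397 - 1*431) = -6 + (101397 - 431) = -6 + 100966 = 100960)
I(H) = 540/281 (I(H) = 1 - 259*(-1/281) = 1 + 259/281 = 540/281)
(r + I(o(7, 25)))*(-85275 + (F - 164937)) = (100960 + 540/281)*(-85275 + (31351/2 - 164937)) = 28370300*(-85275 - 298523/2)/281 = (28370300/281)*(-469073/2) = -6653870865950/281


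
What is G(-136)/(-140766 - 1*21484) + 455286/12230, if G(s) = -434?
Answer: 3693773066/99215875 ≈ 37.230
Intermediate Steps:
G(-136)/(-140766 - 1*21484) + 455286/12230 = -434/(-140766 - 1*21484) + 455286/12230 = -434/(-140766 - 21484) + 455286*(1/12230) = -434/(-162250) + 227643/6115 = -434*(-1/162250) + 227643/6115 = 217/81125 + 227643/6115 = 3693773066/99215875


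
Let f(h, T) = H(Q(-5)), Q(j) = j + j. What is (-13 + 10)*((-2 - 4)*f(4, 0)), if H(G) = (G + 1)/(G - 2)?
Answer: 27/2 ≈ 13.500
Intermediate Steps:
Q(j) = 2*j
H(G) = (1 + G)/(-2 + G)
f(h, T) = ¾ (f(h, T) = (1 + 2*(-5))/(-2 + 2*(-5)) = (1 - 10)/(-2 - 10) = -9/(-12) = -1/12*(-9) = ¾)
(-13 + 10)*((-2 - 4)*f(4, 0)) = (-13 + 10)*((-2 - 4)*(¾)) = -(-18)*3/4 = -3*(-9/2) = 27/2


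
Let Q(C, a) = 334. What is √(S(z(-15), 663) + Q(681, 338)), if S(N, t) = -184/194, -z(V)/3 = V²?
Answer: √3133682/97 ≈ 18.250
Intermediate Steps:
z(V) = -3*V²
S(N, t) = -92/97 (S(N, t) = -184*1/194 = -92/97)
√(S(z(-15), 663) + Q(681, 338)) = √(-92/97 + 334) = √(32306/97) = √3133682/97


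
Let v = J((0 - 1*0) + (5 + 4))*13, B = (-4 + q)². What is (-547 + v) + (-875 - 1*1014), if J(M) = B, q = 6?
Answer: -2384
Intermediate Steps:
B = 4 (B = (-4 + 6)² = 2² = 4)
J(M) = 4
v = 52 (v = 4*13 = 52)
(-547 + v) + (-875 - 1*1014) = (-547 + 52) + (-875 - 1*1014) = -495 + (-875 - 1014) = -495 - 1889 = -2384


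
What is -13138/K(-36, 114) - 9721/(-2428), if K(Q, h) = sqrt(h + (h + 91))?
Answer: 9721/2428 - 13138*sqrt(319)/319 ≈ -731.58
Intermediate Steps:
K(Q, h) = sqrt(91 + 2*h) (K(Q, h) = sqrt(h + (91 + h)) = sqrt(91 + 2*h))
-13138/K(-36, 114) - 9721/(-2428) = -13138/sqrt(91 + 2*114) - 9721/(-2428) = -13138/sqrt(91 + 228) - 9721*(-1/2428) = -13138*sqrt(319)/319 + 9721/2428 = 9721/2428 - 13138*sqrt(319)/319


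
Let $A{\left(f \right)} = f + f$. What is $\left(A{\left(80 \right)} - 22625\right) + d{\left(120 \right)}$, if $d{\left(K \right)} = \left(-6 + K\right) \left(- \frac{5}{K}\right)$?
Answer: $- \frac{89879}{4} \approx -22470.0$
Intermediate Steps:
$A{\left(f \right)} = 2 f$
$d{\left(K \right)} = - \frac{5 \left(-6 + K\right)}{K}$
$\left(A{\left(80 \right)} - 22625\right) + d{\left(120 \right)} = \left(2 \cdot 80 - 22625\right) - \left(5 - \frac{30}{120}\right) = \left(160 - 22625\right) + \left(-5 + 30 \cdot \frac{1}{120}\right) = -22465 + \left(-5 + \frac{1}{4}\right) = -22465 - \frac{19}{4} = - \frac{89879}{4}$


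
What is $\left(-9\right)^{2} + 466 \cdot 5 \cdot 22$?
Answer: $51341$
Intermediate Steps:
$\left(-9\right)^{2} + 466 \cdot 5 \cdot 22 = 81 + 466 \cdot 110 = 81 + 51260 = 51341$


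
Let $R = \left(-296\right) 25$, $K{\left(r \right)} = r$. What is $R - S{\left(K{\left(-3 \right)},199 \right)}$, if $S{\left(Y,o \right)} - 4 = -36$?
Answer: $-7368$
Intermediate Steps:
$S{\left(Y,o \right)} = -32$ ($S{\left(Y,o \right)} = 4 - 36 = -32$)
$R = -7400$
$R - S{\left(K{\left(-3 \right)},199 \right)} = -7400 - -32 = -7400 + 32 = -7368$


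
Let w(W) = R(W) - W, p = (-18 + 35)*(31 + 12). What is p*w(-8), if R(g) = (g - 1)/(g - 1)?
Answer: 6579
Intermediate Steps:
p = 731 (p = 17*43 = 731)
R(g) = 1 (R(g) = (-1 + g)/(-1 + g) = 1)
w(W) = 1 - W
p*w(-8) = 731*(1 - 1*(-8)) = 731*(1 + 8) = 731*9 = 6579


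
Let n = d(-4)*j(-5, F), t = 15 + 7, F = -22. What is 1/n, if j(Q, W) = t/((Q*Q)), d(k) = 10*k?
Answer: -5/176 ≈ -0.028409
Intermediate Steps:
t = 22
j(Q, W) = 22/Q² (j(Q, W) = 22/((Q*Q)) = 22/(Q²) = 22/Q²)
n = -176/5 (n = (10*(-4))*(22/(-5)²) = -880/25 = -40*22/25 = -176/5 ≈ -35.200)
1/n = 1/(-176/5) = -5/176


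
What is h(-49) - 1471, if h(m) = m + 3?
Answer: -1517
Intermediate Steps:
h(m) = 3 + m
h(-49) - 1471 = (3 - 49) - 1471 = -46 - 1471 = -1517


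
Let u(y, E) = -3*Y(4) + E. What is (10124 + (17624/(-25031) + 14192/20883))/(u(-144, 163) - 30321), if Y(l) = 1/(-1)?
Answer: -5292028502212/15762693157815 ≈ -0.33573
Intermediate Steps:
Y(l) = -1 (Y(l) = 1*(-1) = -1)
u(y, E) = 3 + E (u(y, E) = -3*(-1) + E = 3 + E)
(10124 + (17624/(-25031) + 14192/20883))/(u(-144, 163) - 30321) = (10124 + (17624/(-25031) + 14192/20883))/((3 + 163) - 30321) = (10124 + (17624*(-1/25031) + 14192*(1/20883)))/(166 - 30321) = (10124 + (-17624/25031 + 14192/20883))/(-30155) = (10124 - 12802040/522722373)*(-1/30155) = (5292028502212/522722373)*(-1/30155) = -5292028502212/15762693157815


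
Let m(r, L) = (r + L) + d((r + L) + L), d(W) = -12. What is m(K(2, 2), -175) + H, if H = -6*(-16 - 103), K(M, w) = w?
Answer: 529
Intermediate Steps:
H = 714 (H = -6*(-119) = 714)
m(r, L) = -12 + L + r (m(r, L) = (r + L) - 12 = (L + r) - 12 = -12 + L + r)
m(K(2, 2), -175) + H = (-12 - 175 + 2) + 714 = -185 + 714 = 529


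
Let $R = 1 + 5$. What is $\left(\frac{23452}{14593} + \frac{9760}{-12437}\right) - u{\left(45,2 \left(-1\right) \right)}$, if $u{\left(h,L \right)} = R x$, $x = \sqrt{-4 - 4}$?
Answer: $\frac{149244844}{181493141} - 12 i \sqrt{2} \approx 0.82232 - 16.971 i$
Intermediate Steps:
$x = 2 i \sqrt{2}$ ($x = \sqrt{-8} = 2 i \sqrt{2} \approx 2.8284 i$)
$R = 6$
$u{\left(h,L \right)} = 12 i \sqrt{2}$ ($u{\left(h,L \right)} = 6 \cdot 2 i \sqrt{2} = 12 i \sqrt{2}$)
$\left(\frac{23452}{14593} + \frac{9760}{-12437}\right) - u{\left(45,2 \left(-1\right) \right)} = \left(\frac{23452}{14593} + \frac{9760}{-12437}\right) - 12 i \sqrt{2} = \left(23452 \cdot \frac{1}{14593} + 9760 \left(- \frac{1}{12437}\right)\right) - 12 i \sqrt{2} = \left(\frac{23452}{14593} - \frac{9760}{12437}\right) - 12 i \sqrt{2} = \frac{149244844}{181493141} - 12 i \sqrt{2}$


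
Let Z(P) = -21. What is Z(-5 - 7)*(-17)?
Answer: 357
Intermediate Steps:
Z(-5 - 7)*(-17) = -21*(-17) = 357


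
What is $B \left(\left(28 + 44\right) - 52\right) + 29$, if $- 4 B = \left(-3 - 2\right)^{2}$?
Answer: $-96$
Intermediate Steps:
$B = - \frac{25}{4}$ ($B = - \frac{\left(-3 - 2\right)^{2}}{4} = - \frac{\left(-5\right)^{2}}{4} = \left(- \frac{1}{4}\right) 25 = - \frac{25}{4} \approx -6.25$)
$B \left(\left(28 + 44\right) - 52\right) + 29 = - \frac{25 \left(\left(28 + 44\right) - 52\right)}{4} + 29 = - \frac{25 \left(72 - 52\right)}{4} + 29 = \left(- \frac{25}{4}\right) 20 + 29 = -125 + 29 = -96$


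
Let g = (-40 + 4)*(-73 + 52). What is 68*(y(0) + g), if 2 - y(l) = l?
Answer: 51544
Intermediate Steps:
y(l) = 2 - l
g = 756 (g = -36*(-21) = 756)
68*(y(0) + g) = 68*((2 - 1*0) + 756) = 68*((2 + 0) + 756) = 68*(2 + 756) = 68*758 = 51544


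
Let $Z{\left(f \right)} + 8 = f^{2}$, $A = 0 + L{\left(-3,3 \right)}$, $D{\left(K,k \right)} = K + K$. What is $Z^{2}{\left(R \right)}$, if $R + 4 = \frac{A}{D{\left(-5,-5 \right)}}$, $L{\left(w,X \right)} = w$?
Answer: $\frac{323761}{10000} \approx 32.376$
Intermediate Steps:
$D{\left(K,k \right)} = 2 K$
$A = -3$ ($A = 0 - 3 = -3$)
$R = - \frac{37}{10}$ ($R = -4 - \frac{3}{2 \left(-5\right)} = -4 - \frac{3}{-10} = -4 - - \frac{3}{10} = -4 + \frac{3}{10} = - \frac{37}{10} \approx -3.7$)
$Z{\left(f \right)} = -8 + f^{2}$
$Z^{2}{\left(R \right)} = \left(-8 + \left(- \frac{37}{10}\right)^{2}\right)^{2} = \left(-8 + \frac{1369}{100}\right)^{2} = \left(\frac{569}{100}\right)^{2} = \frac{323761}{10000}$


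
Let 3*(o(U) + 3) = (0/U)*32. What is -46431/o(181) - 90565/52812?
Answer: 817280759/52812 ≈ 15475.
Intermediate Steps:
o(U) = -3 (o(U) = -3 + ((0/U)*32)/3 = -3 + (0*32)/3 = -3 + (1/3)*0 = -3 + 0 = -3)
-46431/o(181) - 90565/52812 = -46431/(-3) - 90565/52812 = -46431*(-1/3) - 90565*1/52812 = 15477 - 90565/52812 = 817280759/52812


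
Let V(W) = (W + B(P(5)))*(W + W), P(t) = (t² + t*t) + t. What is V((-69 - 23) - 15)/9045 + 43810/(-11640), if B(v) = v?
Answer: -8891051/3509460 ≈ -2.5335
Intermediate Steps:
P(t) = t + 2*t² (P(t) = (t² + t²) + t = 2*t² + t = t + 2*t²)
V(W) = 2*W*(55 + W) (V(W) = (W + 5*(1 + 2*5))*(W + W) = (W + 5*(1 + 10))*(2*W) = (W + 5*11)*(2*W) = (W + 55)*(2*W) = (55 + W)*(2*W) = 2*W*(55 + W))
V((-69 - 23) - 15)/9045 + 43810/(-11640) = (2*((-69 - 23) - 15)*(55 + ((-69 - 23) - 15)))/9045 + 43810/(-11640) = (2*(-92 - 15)*(55 + (-92 - 15)))*(1/9045) + 43810*(-1/11640) = (2*(-107)*(55 - 107))*(1/9045) - 4381/1164 = (2*(-107)*(-52))*(1/9045) - 4381/1164 = 11128*(1/9045) - 4381/1164 = 11128/9045 - 4381/1164 = -8891051/3509460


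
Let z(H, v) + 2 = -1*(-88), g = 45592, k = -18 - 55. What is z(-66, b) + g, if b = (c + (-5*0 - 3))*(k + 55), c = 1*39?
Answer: 45678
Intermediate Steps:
c = 39
k = -73
b = -648 (b = (39 + (-5*0 - 3))*(-73 + 55) = (39 + (0 - 3))*(-18) = (39 - 3)*(-18) = 36*(-18) = -648)
z(H, v) = 86 (z(H, v) = -2 - 1*(-88) = -2 + 88 = 86)
z(-66, b) + g = 86 + 45592 = 45678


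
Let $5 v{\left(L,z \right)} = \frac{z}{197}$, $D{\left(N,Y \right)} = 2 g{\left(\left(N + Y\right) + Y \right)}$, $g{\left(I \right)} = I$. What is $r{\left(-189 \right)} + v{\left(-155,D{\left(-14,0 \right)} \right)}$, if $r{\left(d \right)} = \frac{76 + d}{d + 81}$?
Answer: $\frac{108281}{106380} \approx 1.0179$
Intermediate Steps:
$D{\left(N,Y \right)} = 2 N + 4 Y$ ($D{\left(N,Y \right)} = 2 \left(\left(N + Y\right) + Y\right) = 2 \left(N + 2 Y\right) = 2 N + 4 Y$)
$r{\left(d \right)} = \frac{76 + d}{81 + d}$
$v{\left(L,z \right)} = \frac{z}{985}$ ($v{\left(L,z \right)} = \frac{z \frac{1}{197}}{5} = \frac{\frac{1}{197} z}{5} = \frac{z}{985}$)
$r{\left(-189 \right)} + v{\left(-155,D{\left(-14,0 \right)} \right)} = \frac{76 - 189}{81 - 189} + \frac{2 \left(-14\right) + 4 \cdot 0}{985} = \frac{1}{-108} \left(-113\right) + \frac{-28 + 0}{985} = \left(- \frac{1}{108}\right) \left(-113\right) + \frac{1}{985} \left(-28\right) = \frac{113}{108} - \frac{28}{985} = \frac{108281}{106380}$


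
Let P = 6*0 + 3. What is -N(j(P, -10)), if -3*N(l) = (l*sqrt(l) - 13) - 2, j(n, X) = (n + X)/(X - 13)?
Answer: -5 + 7*sqrt(161)/1587 ≈ -4.9440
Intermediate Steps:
P = 3 (P = 0 + 3 = 3)
j(n, X) = (X + n)/(-13 + X)
N(l) = 5 - l**(3/2)/3 (N(l) = -((l*sqrt(l) - 13) - 2)/3 = -((l**(3/2) - 13) - 2)/3 = -((-13 + l**(3/2)) - 2)/3 = -(-15 + l**(3/2))/3 = 5 - l**(3/2)/3)
-N(j(P, -10)) = -(5 - 7*sqrt(7)*(-1/(-13 - 10))**(3/2)/3) = -(5 - 7*sqrt(7)*(-1/(-23))**(3/2)/3) = -(5 - 7*sqrt(161)/529/3) = -(5 - 7*sqrt(161)/1587) = -5 + 7*sqrt(161)/1587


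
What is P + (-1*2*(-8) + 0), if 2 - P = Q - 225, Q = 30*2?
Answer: 183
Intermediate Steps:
Q = 60
P = 167 (P = 2 - (60 - 225) = 2 - 1*(-165) = 2 + 165 = 167)
P + (-1*2*(-8) + 0) = 167 + (-1*2*(-8) + 0) = 167 + (-2*(-8) + 0) = 167 + (16 + 0) = 167 + 16 = 183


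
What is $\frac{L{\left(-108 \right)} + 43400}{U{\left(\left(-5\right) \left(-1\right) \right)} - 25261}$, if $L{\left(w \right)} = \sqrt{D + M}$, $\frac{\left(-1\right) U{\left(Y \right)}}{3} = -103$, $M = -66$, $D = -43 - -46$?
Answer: $- \frac{5425}{3119} - \frac{3 i \sqrt{7}}{24952} \approx -1.7393 - 0.0003181 i$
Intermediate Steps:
$D = 3$ ($D = -43 + 46 = 3$)
$U{\left(Y \right)} = 309$ ($U{\left(Y \right)} = \left(-3\right) \left(-103\right) = 309$)
$L{\left(w \right)} = 3 i \sqrt{7}$ ($L{\left(w \right)} = \sqrt{3 - 66} = \sqrt{-63} = 3 i \sqrt{7}$)
$\frac{L{\left(-108 \right)} + 43400}{U{\left(\left(-5\right) \left(-1\right) \right)} - 25261} = \frac{3 i \sqrt{7} + 43400}{309 - 25261} = \frac{43400 + 3 i \sqrt{7}}{-24952} = \left(43400 + 3 i \sqrt{7}\right) \left(- \frac{1}{24952}\right) = - \frac{5425}{3119} - \frac{3 i \sqrt{7}}{24952}$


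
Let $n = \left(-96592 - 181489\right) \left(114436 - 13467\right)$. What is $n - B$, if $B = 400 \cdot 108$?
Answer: $-28077603689$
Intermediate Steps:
$B = 43200$
$n = -28077560489$ ($n = \left(-278081\right) 100969 = -28077560489$)
$n - B = -28077560489 - 43200 = -28077603689$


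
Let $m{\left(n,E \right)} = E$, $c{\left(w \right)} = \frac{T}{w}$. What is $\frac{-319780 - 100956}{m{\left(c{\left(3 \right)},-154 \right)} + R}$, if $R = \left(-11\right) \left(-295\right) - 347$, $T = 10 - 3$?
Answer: $- \frac{52592}{343} \approx -153.33$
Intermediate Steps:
$T = 7$
$c{\left(w \right)} = \frac{7}{w}$
$R = 2898$ ($R = 3245 - 347 = 2898$)
$\frac{-319780 - 100956}{m{\left(c{\left(3 \right)},-154 \right)} + R} = \frac{-319780 - 100956}{-154 + 2898} = - \frac{420736}{2744} = \left(-420736\right) \frac{1}{2744} = - \frac{52592}{343}$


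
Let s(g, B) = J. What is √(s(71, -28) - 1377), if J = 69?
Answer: 2*I*√327 ≈ 36.166*I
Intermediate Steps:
s(g, B) = 69
√(s(71, -28) - 1377) = √(69 - 1377) = √(-1308) = 2*I*√327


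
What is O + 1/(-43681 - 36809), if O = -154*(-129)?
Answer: 1599014339/80490 ≈ 19866.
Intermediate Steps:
O = 19866
O + 1/(-43681 - 36809) = 19866 + 1/(-43681 - 36809) = 19866 + 1/(-80490) = 19866 - 1/80490 = 1599014339/80490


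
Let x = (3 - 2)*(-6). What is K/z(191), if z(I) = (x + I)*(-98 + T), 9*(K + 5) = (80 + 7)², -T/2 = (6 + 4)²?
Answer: -418/27565 ≈ -0.015164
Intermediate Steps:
T = -200 (T = -2*(6 + 4)² = -2*10² = -2*100 = -200)
K = 836 (K = -5 + (80 + 7)²/9 = -5 + (⅑)*87² = -5 + (⅑)*7569 = -5 + 841 = 836)
x = -6 (x = 1*(-6) = -6)
z(I) = 1788 - 298*I (z(I) = (-6 + I)*(-98 - 200) = (-6 + I)*(-298) = 1788 - 298*I)
K/z(191) = 836/(1788 - 298*191) = 836/(1788 - 56918) = 836/(-55130) = 836*(-1/55130) = -418/27565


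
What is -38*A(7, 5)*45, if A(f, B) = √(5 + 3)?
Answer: -3420*√2 ≈ -4836.6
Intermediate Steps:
A(f, B) = 2*√2 (A(f, B) = √8 = 2*√2)
-38*A(7, 5)*45 = -76*√2*45 = -3420*√2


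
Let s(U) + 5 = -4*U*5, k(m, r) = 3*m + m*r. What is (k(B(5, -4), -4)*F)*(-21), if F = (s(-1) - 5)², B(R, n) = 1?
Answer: 2100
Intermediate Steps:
s(U) = -5 - 20*U (s(U) = -5 - 4*U*5 = -5 - 20*U)
F = 100 (F = ((-5 - 20*(-1)) - 5)² = ((-5 + 20) - 5)² = (15 - 5)² = 10² = 100)
(k(B(5, -4), -4)*F)*(-21) = ((1*(3 - 4))*100)*(-21) = ((1*(-1))*100)*(-21) = -1*100*(-21) = -100*(-21) = 2100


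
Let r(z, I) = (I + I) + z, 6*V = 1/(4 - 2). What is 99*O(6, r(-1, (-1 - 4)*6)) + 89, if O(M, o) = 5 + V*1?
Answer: 2369/4 ≈ 592.25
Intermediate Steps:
V = 1/12 (V = 1/(6*(4 - 2)) = (1/6)/2 = (1/6)*(1/2) = 1/12 ≈ 0.083333)
r(z, I) = z + 2*I (r(z, I) = 2*I + z = z + 2*I)
O(M, o) = 61/12 (O(M, o) = 5 + (1/12)*1 = 5 + 1/12 = 61/12)
99*O(6, r(-1, (-1 - 4)*6)) + 89 = 99*(61/12) + 89 = 2013/4 + 89 = 2369/4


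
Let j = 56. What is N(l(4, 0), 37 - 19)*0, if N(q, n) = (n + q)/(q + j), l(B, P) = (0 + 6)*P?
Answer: 0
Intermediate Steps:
l(B, P) = 6*P
N(q, n) = (n + q)/(56 + q) (N(q, n) = (n + q)/(q + 56) = (n + q)/(56 + q))
N(l(4, 0), 37 - 19)*0 = (((37 - 19) + 6*0)/(56 + 6*0))*0 = ((18 + 0)/(56 + 0))*0 = (18/56)*0 = ((1/56)*18)*0 = (9/28)*0 = 0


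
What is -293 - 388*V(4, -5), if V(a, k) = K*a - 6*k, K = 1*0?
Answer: -11933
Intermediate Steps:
K = 0
V(a, k) = -6*k (V(a, k) = 0*a - 6*k = 0 - 6*k = -6*k)
-293 - 388*V(4, -5) = -293 - (-2328)*(-5) = -293 - 388*30 = -293 - 11640 = -11933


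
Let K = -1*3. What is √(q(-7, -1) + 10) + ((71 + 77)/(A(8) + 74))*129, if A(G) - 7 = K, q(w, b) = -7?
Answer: 3182/13 + √3 ≈ 246.50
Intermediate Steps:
K = -3
A(G) = 4 (A(G) = 7 - 3 = 4)
√(q(-7, -1) + 10) + ((71 + 77)/(A(8) + 74))*129 = √(-7 + 10) + ((71 + 77)/(4 + 74))*129 = √3 + (148/78)*129 = √3 + (148*(1/78))*129 = √3 + (74/39)*129 = √3 + 3182/13 = 3182/13 + √3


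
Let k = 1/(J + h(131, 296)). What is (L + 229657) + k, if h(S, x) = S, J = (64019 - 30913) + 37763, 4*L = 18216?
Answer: 16628981001/71000 ≈ 2.3421e+5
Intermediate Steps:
L = 4554 (L = (¼)*18216 = 4554)
J = 70869 (J = 33106 + 37763 = 70869)
k = 1/71000 (k = 1/(70869 + 131) = 1/71000 ≈ 1.4085e-5)
(L + 229657) + k = (4554 + 229657) + 1/71000 = 234211 + 1/71000 = 16628981001/71000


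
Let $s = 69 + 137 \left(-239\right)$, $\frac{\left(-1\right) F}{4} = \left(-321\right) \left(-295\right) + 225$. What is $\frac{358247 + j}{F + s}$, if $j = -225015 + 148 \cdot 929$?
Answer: $- \frac{135362}{206177} \approx -0.65653$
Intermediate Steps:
$F = -379680$ ($F = - 4 \left(\left(-321\right) \left(-295\right) + 225\right) = - 4 \left(94695 + 225\right) = \left(-4\right) 94920 = -379680$)
$s = -32674$ ($s = 69 - 32743 = -32674$)
$j = -87523$ ($j = -225015 + 137492 = -87523$)
$\frac{358247 + j}{F + s} = \frac{358247 - 87523}{-379680 - 32674} = \frac{270724}{-412354} = 270724 \left(- \frac{1}{412354}\right) = - \frac{135362}{206177}$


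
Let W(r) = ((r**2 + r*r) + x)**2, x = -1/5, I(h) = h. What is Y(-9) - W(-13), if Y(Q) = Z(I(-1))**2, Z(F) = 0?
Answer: -2852721/25 ≈ -1.1411e+5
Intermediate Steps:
x = -1/5 (x = (1/5)*(-1) = -1/5 ≈ -0.20000)
Y(Q) = 0 (Y(Q) = 0**2 = 0)
W(r) = (-1/5 + 2*r**2)**2 (W(r) = ((r**2 + r*r) - 1/5)**2 = ((r**2 + r**2) - 1/5)**2 = (2*r**2 - 1/5)**2 = (-1/5 + 2*r**2)**2)
Y(-9) - W(-13) = 0 - (-1 + 10*(-13)**2)**2/25 = 0 - (-1 + 10*169)**2/25 = 0 - (-1 + 1690)**2/25 = 0 - 1689**2/25 = 0 - 2852721/25 = -2852721/25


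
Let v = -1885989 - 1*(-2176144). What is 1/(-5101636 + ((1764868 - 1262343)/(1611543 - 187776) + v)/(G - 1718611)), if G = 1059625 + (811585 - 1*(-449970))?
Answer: -77992532493/397889473941675238 ≈ -1.9602e-7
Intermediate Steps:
v = 290155 (v = -1885989 + 2176144 = 290155)
G = 2321180 (G = 1059625 + (811585 + 449970) = 1059625 + 1261555 = 2321180)
1/(-5101636 + ((1764868 - 1262343)/(1611543 - 187776) + v)/(G - 1718611)) = 1/(-5101636 + ((1764868 - 1262343)/(1611543 - 187776) + 290155)/(2321180 - 1718611)) = 1/(-5101636 + (502525/1423767 + 290155)/602569) = 1/(-5101636 + (502525*(1/1423767) + 290155)*(1/602569)) = 1/(-5101636 + (502525/1423767 + 290155)*(1/602569)) = 1/(-5101636 + (413113616410/1423767)*(1/602569)) = 1/(-5101636 + 37555783310/77992532493) = 1/(-397889473941675238/77992532493) = -77992532493/397889473941675238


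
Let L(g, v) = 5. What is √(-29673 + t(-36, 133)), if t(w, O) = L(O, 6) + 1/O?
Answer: 3*I*√58310791/133 ≈ 172.24*I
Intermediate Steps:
t(w, O) = 5 + 1/O
√(-29673 + t(-36, 133)) = √(-29673 + (5 + 1/133)) = √(-29673 + 666/133) = √(-3945843/133) = 3*I*√58310791/133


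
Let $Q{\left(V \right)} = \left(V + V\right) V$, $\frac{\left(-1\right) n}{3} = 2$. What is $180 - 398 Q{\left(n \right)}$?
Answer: $-28476$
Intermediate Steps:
$n = -6$ ($n = \left(-3\right) 2 = -6$)
$Q{\left(V \right)} = 2 V^{2}$ ($Q{\left(V \right)} = 2 V V = 2 V^{2}$)
$180 - 398 Q{\left(n \right)} = 180 - 398 \cdot 2 \left(-6\right)^{2} = 180 - 398 \cdot 2 \cdot 36 = 180 - 28656 = -28476$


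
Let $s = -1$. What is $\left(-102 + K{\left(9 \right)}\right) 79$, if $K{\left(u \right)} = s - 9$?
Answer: $-8848$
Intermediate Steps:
$K{\left(u \right)} = -10$ ($K{\left(u \right)} = -1 - 9 = -10$)
$\left(-102 + K{\left(9 \right)}\right) 79 = \left(-102 - 10\right) 79 = \left(-112\right) 79 = -8848$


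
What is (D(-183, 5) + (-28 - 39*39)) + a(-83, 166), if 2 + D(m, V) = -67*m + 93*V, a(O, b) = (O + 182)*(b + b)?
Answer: 44043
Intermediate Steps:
a(O, b) = 2*b*(182 + O) (a(O, b) = (182 + O)*(2*b) = 2*b*(182 + O))
D(m, V) = -2 - 67*m + 93*V (D(m, V) = -2 + (-67*m + 93*V) = -2 - 67*m + 93*V)
(D(-183, 5) + (-28 - 39*39)) + a(-83, 166) = ((-2 - 67*(-183) + 93*5) + (-28 - 39*39)) + 2*166*(182 - 83) = ((-2 + 12261 + 465) + (-28 - 1521)) + 2*166*99 = (12724 - 1549) + 32868 = 11175 + 32868 = 44043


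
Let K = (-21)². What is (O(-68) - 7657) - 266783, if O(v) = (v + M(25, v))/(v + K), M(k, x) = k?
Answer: -102366163/373 ≈ -2.7444e+5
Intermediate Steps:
K = 441
O(v) = (25 + v)/(441 + v) (O(v) = (v + 25)/(v + 441) = (25 + v)/(441 + v))
(O(-68) - 7657) - 266783 = ((25 - 68)/(441 - 68) - 7657) - 266783 = (-43/373 - 7657) - 266783 = -2856104/373 - 266783 = -102366163/373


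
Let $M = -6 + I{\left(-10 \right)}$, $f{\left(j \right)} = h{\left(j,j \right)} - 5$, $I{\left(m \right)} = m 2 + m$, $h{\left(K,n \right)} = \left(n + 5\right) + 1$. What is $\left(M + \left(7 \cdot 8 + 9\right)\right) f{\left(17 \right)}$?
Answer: $522$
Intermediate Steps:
$h{\left(K,n \right)} = 6 + n$ ($h{\left(K,n \right)} = \left(5 + n\right) + 1 = 6 + n$)
$I{\left(m \right)} = 3 m$ ($I{\left(m \right)} = 2 m + m = 3 m$)
$f{\left(j \right)} = 1 + j$ ($f{\left(j \right)} = \left(6 + j\right) - 5 = 1 + j$)
$M = -36$ ($M = -6 + 3 \left(-10\right) = -6 - 30 = -36$)
$\left(M + \left(7 \cdot 8 + 9\right)\right) f{\left(17 \right)} = \left(-36 + \left(7 \cdot 8 + 9\right)\right) \left(1 + 17\right) = \left(-36 + \left(56 + 9\right)\right) 18 = \left(-36 + 65\right) 18 = 29 \cdot 18 = 522$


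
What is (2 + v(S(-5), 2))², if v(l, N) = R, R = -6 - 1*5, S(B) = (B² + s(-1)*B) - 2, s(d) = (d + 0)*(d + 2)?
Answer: 81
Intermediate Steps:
s(d) = d*(2 + d)
S(B) = -2 + B² - B (S(B) = (B² + (-(2 - 1))*B) - 2 = (B² + (-1*1)*B) - 2 = (B² - B) - 2 = -2 + B² - B)
R = -11 (R = -6 - 5 = -11)
v(l, N) = -11
(2 + v(S(-5), 2))² = (2 - 11)² = (-9)² = 81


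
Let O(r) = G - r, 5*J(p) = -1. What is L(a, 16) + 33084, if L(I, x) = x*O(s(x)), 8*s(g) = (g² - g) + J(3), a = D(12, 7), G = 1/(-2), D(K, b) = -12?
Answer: 162982/5 ≈ 32596.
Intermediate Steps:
G = -½ ≈ -0.50000
J(p) = -⅕ (J(p) = (⅕)*(-1) = -⅕)
a = -12
s(g) = -1/40 - g/8 + g²/8 (s(g) = ((g² - g) - ⅕)/8 = (-⅕ + g² - g)/8 = -1/40 - g/8 + g²/8)
O(r) = -½ - r
L(I, x) = x*(-19/40 - x²/8 + x/8) (L(I, x) = x*(-½ - (-1/40 - x/8 + x²/8)) = x*(-½ + (1/40 - x²/8 + x/8)) = x*(-19/40 - x²/8 + x/8))
L(a, 16) + 33084 = (1/40)*16*(-19 - 5*16² + 5*16) + 33084 = (1/40)*16*(-19 - 5*256 + 80) + 33084 = (1/40)*16*(-19 - 1280 + 80) + 33084 = (1/40)*16*(-1219) + 33084 = -2438/5 + 33084 = 162982/5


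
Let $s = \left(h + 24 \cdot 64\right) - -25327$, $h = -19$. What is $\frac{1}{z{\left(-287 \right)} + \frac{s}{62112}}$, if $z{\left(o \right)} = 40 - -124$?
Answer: $\frac{5176}{851101} \approx 0.0060815$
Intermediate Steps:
$s = 26844$ ($s = \left(-19 + 24 \cdot 64\right) - -25327 = \left(-19 + 1536\right) + 25327 = 1517 + 25327 = 26844$)
$z{\left(o \right)} = 164$ ($z{\left(o \right)} = 40 + 124 = 164$)
$\frac{1}{z{\left(-287 \right)} + \frac{s}{62112}} = \frac{1}{164 + \frac{26844}{62112}} = \frac{1}{164 + 26844 \cdot \frac{1}{62112}} = \frac{1}{164 + \frac{2237}{5176}} = \frac{1}{\frac{851101}{5176}} = \frac{5176}{851101}$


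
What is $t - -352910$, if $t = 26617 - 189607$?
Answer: $189920$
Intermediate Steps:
$t = -162990$ ($t = 26617 - 189607 = -162990$)
$t - -352910 = -162990 - -352910 = -162990 + 352910 = 189920$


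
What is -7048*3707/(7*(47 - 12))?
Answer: -26126936/245 ≈ -1.0664e+5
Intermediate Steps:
-7048*3707/(7*(47 - 12)) = -7048/(-7*35*(-1/3707)) = -7048/((-245*(-1/3707))) = -7048/245/3707 = -7048*3707/245 = -26126936/245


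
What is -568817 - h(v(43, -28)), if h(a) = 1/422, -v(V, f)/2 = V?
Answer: -240040775/422 ≈ -5.6882e+5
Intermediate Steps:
v(V, f) = -2*V
h(a) = 1/422
-568817 - h(v(43, -28)) = -568817 - 1*1/422 = -568817 - 1/422 = -240040775/422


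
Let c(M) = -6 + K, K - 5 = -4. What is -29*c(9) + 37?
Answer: 182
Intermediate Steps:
K = 1 (K = 5 - 4 = 1)
c(M) = -5 (c(M) = -6 + 1 = -5)
-29*c(9) + 37 = -29*(-5) + 37 = 145 + 37 = 182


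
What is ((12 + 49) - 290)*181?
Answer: -41449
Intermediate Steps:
((12 + 49) - 290)*181 = (61 - 290)*181 = -229*181 = -41449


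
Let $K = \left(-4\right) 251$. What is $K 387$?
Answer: $-388548$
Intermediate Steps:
$K = -1004$
$K 387 = \left(-1004\right) 387 = -388548$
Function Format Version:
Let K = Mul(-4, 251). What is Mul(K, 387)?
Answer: -388548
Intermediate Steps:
K = -1004
Mul(K, 387) = Mul(-1004, 387) = -388548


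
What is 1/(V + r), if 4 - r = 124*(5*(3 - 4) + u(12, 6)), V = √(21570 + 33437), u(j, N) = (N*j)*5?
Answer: -44016/1937353249 - √55007/1937353249 ≈ -2.2841e-5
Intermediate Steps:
u(j, N) = 5*N*j
V = √55007 ≈ 234.54
r = -44016 (r = 4 - 124*(5*(3 - 4) + 5*6*12) = 4 - 124*(5*(-1) + 360) = 4 - 124*(-5 + 360) = 4 - 124*355 = 4 - 1*44020 = 4 - 44020 = -44016)
1/(V + r) = 1/(√55007 - 44016) = 1/(-44016 + √55007)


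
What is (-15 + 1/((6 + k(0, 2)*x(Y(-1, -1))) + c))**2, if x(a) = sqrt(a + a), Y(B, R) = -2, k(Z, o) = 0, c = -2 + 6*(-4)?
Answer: 90601/400 ≈ 226.50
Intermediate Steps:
c = -26 (c = -2 - 24 = -26)
x(a) = sqrt(2)*sqrt(a) (x(a) = sqrt(2*a) = sqrt(2)*sqrt(a))
(-15 + 1/((6 + k(0, 2)*x(Y(-1, -1))) + c))**2 = (-15 + 1/((6 + 0*(sqrt(2)*sqrt(-2))) - 26))**2 = (-15 + 1/((6 + 0*(sqrt(2)*(I*sqrt(2)))) - 26))**2 = (-15 + 1/((6 + 0*(2*I)) - 26))**2 = (-15 + 1/((6 + 0) - 26))**2 = (-15 + 1/(6 - 26))**2 = (-15 + 1/(-20))**2 = (-15 - 1/20)**2 = (-301/20)**2 = 90601/400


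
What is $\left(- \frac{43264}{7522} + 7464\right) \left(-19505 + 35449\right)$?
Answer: $\frac{447236725568}{3761} \approx 1.1891 \cdot 10^{8}$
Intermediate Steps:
$\left(- \frac{43264}{7522} + 7464\right) \left(-19505 + 35449\right) = \left(\left(-43264\right) \frac{1}{7522} + 7464\right) 15944 = \left(- \frac{21632}{3761} + 7464\right) 15944 = \frac{28050472}{3761} \cdot 15944 = \frac{447236725568}{3761}$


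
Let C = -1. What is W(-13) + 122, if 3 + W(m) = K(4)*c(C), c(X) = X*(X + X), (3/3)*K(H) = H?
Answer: 127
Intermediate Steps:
K(H) = H
c(X) = 2*X² (c(X) = X*(2*X) = 2*X²)
W(m) = 5 (W(m) = -3 + 4*(2*(-1)²) = -3 + 4*(2*1) = -3 + 4*2 = -3 + 8 = 5)
W(-13) + 122 = 5 + 122 = 127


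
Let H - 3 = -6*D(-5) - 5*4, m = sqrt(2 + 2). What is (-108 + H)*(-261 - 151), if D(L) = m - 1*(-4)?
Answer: 66332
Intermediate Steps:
m = 2 (m = sqrt(4) = 2)
D(L) = 6 (D(L) = 2 - 1*(-4) = 2 + 4 = 6)
H = -53 (H = 3 + (-6*6 - 5*4) = 3 + (-36 - 20) = 3 - 56 = -53)
(-108 + H)*(-261 - 151) = (-108 - 53)*(-261 - 151) = -161*(-412) = 66332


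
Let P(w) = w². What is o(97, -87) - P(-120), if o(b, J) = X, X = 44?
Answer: -14356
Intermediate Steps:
o(b, J) = 44
o(97, -87) - P(-120) = 44 - 1*(-120)² = 44 - 1*14400 = 44 - 14400 = -14356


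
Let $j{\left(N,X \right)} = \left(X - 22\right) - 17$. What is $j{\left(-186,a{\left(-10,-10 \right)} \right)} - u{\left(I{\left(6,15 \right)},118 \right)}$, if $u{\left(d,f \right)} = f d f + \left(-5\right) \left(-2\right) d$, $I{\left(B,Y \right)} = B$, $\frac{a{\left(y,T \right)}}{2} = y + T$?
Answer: $-83683$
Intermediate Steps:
$a{\left(y,T \right)} = 2 T + 2 y$ ($a{\left(y,T \right)} = 2 \left(y + T\right) = 2 \left(T + y\right) = 2 T + 2 y$)
$u{\left(d,f \right)} = 10 d + d f^{2}$ ($u{\left(d,f \right)} = d f f + 10 d = d f^{2} + 10 d = 10 d + d f^{2}$)
$j{\left(N,X \right)} = -39 + X$ ($j{\left(N,X \right)} = \left(-22 + X\right) - 17 = -39 + X$)
$j{\left(-186,a{\left(-10,-10 \right)} \right)} - u{\left(I{\left(6,15 \right)},118 \right)} = \left(-39 + \left(2 \left(-10\right) + 2 \left(-10\right)\right)\right) - 6 \left(10 + 118^{2}\right) = \left(-39 - 40\right) - 6 \left(10 + 13924\right) = \left(-39 - 40\right) - 6 \cdot 13934 = -79 - 83604 = -83683$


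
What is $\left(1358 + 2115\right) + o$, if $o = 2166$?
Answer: $5639$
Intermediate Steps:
$\left(1358 + 2115\right) + o = \left(1358 + 2115\right) + 2166 = 3473 + 2166 = 5639$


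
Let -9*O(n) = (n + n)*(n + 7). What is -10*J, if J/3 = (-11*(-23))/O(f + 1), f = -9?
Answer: 34155/8 ≈ 4269.4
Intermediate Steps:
O(n) = -2*n*(7 + n)/9 (O(n) = -(n + n)*(n + 7)/9 = -2*n*(7 + n)/9)
J = -6831/16 (J = 3*((-11*(-23))/((-2*(-9 + 1)*(7 + (-9 + 1))/9))) = 3*(253/((-2/9*(-8)*(7 - 8)))) = 3*(253/((-2/9*(-8)*(-1)))) = 3*(253/(-16/9)) = 3*(253*(-9/16)) = 3*(-2277/16) = -6831/16 ≈ -426.94)
-10*J = -10*(-6831/16) = 34155/8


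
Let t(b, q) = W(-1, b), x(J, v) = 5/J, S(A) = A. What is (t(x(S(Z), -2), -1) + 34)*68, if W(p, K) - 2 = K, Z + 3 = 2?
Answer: 2108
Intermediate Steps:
Z = -1 (Z = -3 + 2 = -1)
W(p, K) = 2 + K
t(b, q) = 2 + b
(t(x(S(Z), -2), -1) + 34)*68 = ((2 + 5/(-1)) + 34)*68 = ((2 + 5*(-1)) + 34)*68 = ((2 - 5) + 34)*68 = (-3 + 34)*68 = 31*68 = 2108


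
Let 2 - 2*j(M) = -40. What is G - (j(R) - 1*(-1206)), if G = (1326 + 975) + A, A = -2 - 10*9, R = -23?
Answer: 982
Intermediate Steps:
j(M) = 21 (j(M) = 1 - 1/2*(-40) = 1 + 20 = 21)
A = -92 (A = -2 - 90 = -92)
G = 2209 (G = (1326 + 975) - 92 = 2301 - 92 = 2209)
G - (j(R) - 1*(-1206)) = 2209 - (21 - 1*(-1206)) = 2209 - (21 + 1206) = 2209 - 1*1227 = 2209 - 1227 = 982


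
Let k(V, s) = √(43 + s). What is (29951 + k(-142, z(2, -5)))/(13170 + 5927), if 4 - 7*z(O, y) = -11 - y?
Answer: 29951/19097 + √2177/133679 ≈ 1.5687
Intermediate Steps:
z(O, y) = 15/7 + y/7 (z(O, y) = 4/7 - (-11 - y)/7 = 4/7 + (11/7 + y/7) = 15/7 + y/7)
(29951 + k(-142, z(2, -5)))/(13170 + 5927) = (29951 + √(43 + (15/7 + (⅐)*(-5))))/(13170 + 5927) = (29951 + √(43 + (15/7 - 5/7)))/19097 = (29951 + √(43 + 10/7))*(1/19097) = (29951 + √(311/7))*(1/19097) = (29951 + √2177/7)*(1/19097) = 29951/19097 + √2177/133679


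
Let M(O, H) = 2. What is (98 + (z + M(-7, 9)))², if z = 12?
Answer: 12544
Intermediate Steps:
(98 + (z + M(-7, 9)))² = (98 + (12 + 2))² = (98 + 14)² = 112² = 12544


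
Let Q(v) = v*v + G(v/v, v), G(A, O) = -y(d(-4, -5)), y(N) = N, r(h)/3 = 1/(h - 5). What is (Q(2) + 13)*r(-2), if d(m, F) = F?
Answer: -66/7 ≈ -9.4286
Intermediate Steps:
r(h) = 3/(-5 + h) (r(h) = 3/(h - 5) = 3/(-5 + h))
G(A, O) = 5 (G(A, O) = -1*(-5) = 5)
Q(v) = 5 + v² (Q(v) = v*v + 5 = v² + 5 = 5 + v²)
(Q(2) + 13)*r(-2) = ((5 + 2²) + 13)*(3/(-5 - 2)) = ((5 + 4) + 13)*(3/(-7)) = (9 + 13)*(3*(-⅐)) = 22*(-3/7) = -66/7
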